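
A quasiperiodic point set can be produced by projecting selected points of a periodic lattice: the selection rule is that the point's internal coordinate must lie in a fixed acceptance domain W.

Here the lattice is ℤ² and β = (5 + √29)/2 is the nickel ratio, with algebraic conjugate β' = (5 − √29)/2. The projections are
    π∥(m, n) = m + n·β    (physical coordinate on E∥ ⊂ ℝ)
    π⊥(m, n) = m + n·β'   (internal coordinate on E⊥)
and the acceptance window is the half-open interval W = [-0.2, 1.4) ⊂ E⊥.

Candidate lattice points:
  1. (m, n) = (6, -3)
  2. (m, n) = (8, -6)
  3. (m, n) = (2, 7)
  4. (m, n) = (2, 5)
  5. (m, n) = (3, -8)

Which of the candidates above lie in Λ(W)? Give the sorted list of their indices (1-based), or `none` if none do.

3, 4

Compute β' = (5−√29)/2 = -0.1926, so π⊥(m,n) = m -0.1926·n.
candidate 1: (m,n)=(6,-3) → π∥ = 6-3·β ≈ -9.5777, π⊥ = 6-3·β' ≈ 6.5777 ∉ [-0.2, 1.4) ⇒ out
candidate 2: (m,n)=(8,-6) → π∥ = 8-6·β ≈ -23.1555, π⊥ = 8-6·β' ≈ 9.1555 ∉ [-0.2, 1.4) ⇒ out
candidate 3: (m,n)=(2,7) → π∥ = 2+7·β ≈ 38.3481, π⊥ = 2+7·β' ≈ 0.6519 ∈ [-0.2, 1.4) ⇒ IN Λ
candidate 4: (m,n)=(2,5) → π∥ = 2+5·β ≈ 27.9629, π⊥ = 2+5·β' ≈ 1.0371 ∈ [-0.2, 1.4) ⇒ IN Λ
candidate 5: (m,n)=(3,-8) → π∥ = 3-8·β ≈ -38.5407, π⊥ = 3-8·β' ≈ 4.5407 ∉ [-0.2, 1.4) ⇒ out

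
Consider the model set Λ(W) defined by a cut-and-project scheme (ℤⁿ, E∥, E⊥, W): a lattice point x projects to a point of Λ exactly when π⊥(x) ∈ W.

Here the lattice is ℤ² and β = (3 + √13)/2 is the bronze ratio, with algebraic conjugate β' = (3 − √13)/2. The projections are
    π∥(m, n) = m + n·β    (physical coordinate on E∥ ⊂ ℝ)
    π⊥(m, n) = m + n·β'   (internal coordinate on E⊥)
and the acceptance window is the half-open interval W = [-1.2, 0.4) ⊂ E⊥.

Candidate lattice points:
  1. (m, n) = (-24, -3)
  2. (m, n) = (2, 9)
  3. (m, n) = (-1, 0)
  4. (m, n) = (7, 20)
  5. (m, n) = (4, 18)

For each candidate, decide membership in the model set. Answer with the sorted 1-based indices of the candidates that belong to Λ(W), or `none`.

2, 3

Numerically β ≈ 3.30278 and β' = −1/β ≈ -0.30278.
[1] lift (-24,-3): star map gives -23.09167; window check -1.2 ≤ -23.09167 < 0.4 is false → out
[2] lift (2,9): star map gives -0.72498; window check -1.2 ≤ -0.72498 < 0.4 is true → IN Λ
[3] lift (-1,0): star map gives -1.00000; window check -1.2 ≤ -1.00000 < 0.4 is true → IN Λ
[4] lift (7,20): star map gives 0.94449; window check -1.2 ≤ 0.94449 < 0.4 is false → out
[5] lift (4,18): star map gives -1.44996; window check -1.2 ≤ -1.44996 < 0.4 is false → out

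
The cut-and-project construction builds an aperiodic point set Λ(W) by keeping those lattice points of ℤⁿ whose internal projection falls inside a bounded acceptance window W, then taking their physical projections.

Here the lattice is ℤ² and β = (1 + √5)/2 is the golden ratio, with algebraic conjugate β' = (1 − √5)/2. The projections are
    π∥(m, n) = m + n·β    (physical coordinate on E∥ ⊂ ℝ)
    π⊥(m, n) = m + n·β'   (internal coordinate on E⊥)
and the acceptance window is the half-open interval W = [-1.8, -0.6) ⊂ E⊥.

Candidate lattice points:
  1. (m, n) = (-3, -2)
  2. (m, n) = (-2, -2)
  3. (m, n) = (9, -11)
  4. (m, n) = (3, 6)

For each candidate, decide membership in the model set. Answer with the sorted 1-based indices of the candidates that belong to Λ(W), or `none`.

β' = (1−√5)/2 ≈ -0.6180.
#1 (-3,-2): internal coord -3 + (-2)·β' = -1.7639; -1.7639 ∈ [-1.8, -0.6) → IN Λ
#2 (-2,-2): internal coord -2 + (-2)·β' = -0.7639; -0.7639 ∈ [-1.8, -0.6) → IN Λ
#3 (9,-11): internal coord 9 + (-11)·β' = +15.7984; +15.7984 ∉ [-1.8, -0.6) → out
#4 (3,6): internal coord 3 + (6)·β' = -0.7082; -0.7082 ∈ [-1.8, -0.6) → IN Λ

1, 2, 4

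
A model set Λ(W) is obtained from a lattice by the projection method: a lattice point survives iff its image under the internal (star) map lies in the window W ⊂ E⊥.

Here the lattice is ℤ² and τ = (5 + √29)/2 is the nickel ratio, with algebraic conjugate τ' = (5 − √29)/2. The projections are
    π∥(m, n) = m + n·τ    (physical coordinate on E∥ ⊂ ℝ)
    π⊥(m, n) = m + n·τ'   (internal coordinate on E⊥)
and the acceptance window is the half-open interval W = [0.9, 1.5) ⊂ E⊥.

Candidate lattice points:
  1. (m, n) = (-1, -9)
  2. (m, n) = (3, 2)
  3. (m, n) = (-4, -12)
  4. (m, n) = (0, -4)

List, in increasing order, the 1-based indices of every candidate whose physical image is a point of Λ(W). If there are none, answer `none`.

Numerically τ ≈ 5.1926 and τ' = −1/τ ≈ -0.1926.
candidate 1: (m,n)=(-1,-9) → π∥ = -1-9·τ ≈ -47.7332, π⊥ = -1-9·τ' ≈ 0.7332 ∉ [0.9, 1.5) ⇒ out
candidate 2: (m,n)=(3,2) → π∥ = 3+2·τ ≈ 13.3852, π⊥ = 3+2·τ' ≈ 2.6148 ∉ [0.9, 1.5) ⇒ out
candidate 3: (m,n)=(-4,-12) → π∥ = -4-12·τ ≈ -66.3110, π⊥ = -4-12·τ' ≈ -1.6890 ∉ [0.9, 1.5) ⇒ out
candidate 4: (m,n)=(0,-4) → π∥ = 0-4·τ ≈ -20.7703, π⊥ = 0-4·τ' ≈ 0.7703 ∉ [0.9, 1.5) ⇒ out

none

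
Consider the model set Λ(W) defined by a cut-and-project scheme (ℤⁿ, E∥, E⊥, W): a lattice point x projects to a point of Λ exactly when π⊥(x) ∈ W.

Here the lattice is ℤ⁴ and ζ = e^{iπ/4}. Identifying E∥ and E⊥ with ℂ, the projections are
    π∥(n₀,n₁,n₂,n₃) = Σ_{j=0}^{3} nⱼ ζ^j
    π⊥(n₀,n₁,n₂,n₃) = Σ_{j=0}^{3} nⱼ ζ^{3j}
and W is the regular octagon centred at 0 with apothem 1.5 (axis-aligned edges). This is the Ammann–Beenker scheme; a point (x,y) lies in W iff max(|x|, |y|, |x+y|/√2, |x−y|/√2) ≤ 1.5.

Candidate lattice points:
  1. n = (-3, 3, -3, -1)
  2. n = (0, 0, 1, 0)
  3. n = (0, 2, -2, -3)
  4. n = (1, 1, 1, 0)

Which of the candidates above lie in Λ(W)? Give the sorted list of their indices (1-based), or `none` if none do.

π⊥(n) = n₀ + n₁ζ³ + n₂ζ⁶ + n₃ζ⁹ where ζ = e^{iπ/4}.
candidate 1: n = (-3, 3, -3, -1) → π⊥ ≈ (-5.8284, +4.4142); max(|x|,|y|,|x±y|/√2) = 7.2426 > 1.5 ⇒ ∉ W
candidate 2: n = (0, 0, 1, 0) → π⊥ ≈ (+0.0000, -1.0000); max(|x|,|y|,|x±y|/√2) = 1.0000 ≤ 1.5 ⇒ ∈ W
candidate 3: n = (0, 2, -2, -3) → π⊥ ≈ (-3.5355, +1.2929); max(|x|,|y|,|x±y|/√2) = 3.5355 > 1.5 ⇒ ∉ W
candidate 4: n = (1, 1, 1, 0) → π⊥ ≈ (+0.2929, -0.2929); max(|x|,|y|,|x±y|/√2) = 0.4142 ≤ 1.5 ⇒ ∈ W

2, 4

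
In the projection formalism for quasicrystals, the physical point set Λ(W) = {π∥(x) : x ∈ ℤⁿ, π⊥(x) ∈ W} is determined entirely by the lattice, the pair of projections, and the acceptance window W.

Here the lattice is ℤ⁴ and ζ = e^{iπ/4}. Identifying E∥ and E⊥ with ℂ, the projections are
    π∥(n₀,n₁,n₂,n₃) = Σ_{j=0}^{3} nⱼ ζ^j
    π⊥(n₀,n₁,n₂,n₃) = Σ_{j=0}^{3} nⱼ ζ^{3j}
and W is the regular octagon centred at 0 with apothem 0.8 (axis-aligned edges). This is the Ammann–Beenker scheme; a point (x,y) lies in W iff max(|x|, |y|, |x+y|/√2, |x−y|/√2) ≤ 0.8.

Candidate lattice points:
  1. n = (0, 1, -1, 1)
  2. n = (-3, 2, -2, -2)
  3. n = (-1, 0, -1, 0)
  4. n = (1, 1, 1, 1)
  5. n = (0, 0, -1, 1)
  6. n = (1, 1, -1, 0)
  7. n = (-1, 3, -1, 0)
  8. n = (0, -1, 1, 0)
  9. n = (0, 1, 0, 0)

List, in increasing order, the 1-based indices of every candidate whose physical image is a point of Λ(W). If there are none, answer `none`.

none

With ζ = e^{iπ/4} the internal vectors are ζ^0,ζ^3,ζ^6,ζ^9.
candidate 1: n = (0, 1, -1, 1) → π⊥ ≈ (+0.00000, +2.41421); max(|x|,|y|,|x±y|/√2) = 2.41421 > 0.8 ⇒ ∉ W
candidate 2: n = (-3, 2, -2, -2) → π⊥ ≈ (-5.82843, +2.00000); max(|x|,|y|,|x±y|/√2) = 5.82843 > 0.8 ⇒ ∉ W
candidate 3: n = (-1, 0, -1, 0) → π⊥ ≈ (-1.00000, +1.00000); max(|x|,|y|,|x±y|/√2) = 1.41421 > 0.8 ⇒ ∉ W
candidate 4: n = (1, 1, 1, 1) → π⊥ ≈ (+1.00000, +0.41421); max(|x|,|y|,|x±y|/√2) = 1.00000 > 0.8 ⇒ ∉ W
candidate 5: n = (0, 0, -1, 1) → π⊥ ≈ (+0.70711, +1.70711); max(|x|,|y|,|x±y|/√2) = 1.70711 > 0.8 ⇒ ∉ W
candidate 6: n = (1, 1, -1, 0) → π⊥ ≈ (+0.29289, +1.70711); max(|x|,|y|,|x±y|/√2) = 1.70711 > 0.8 ⇒ ∉ W
candidate 7: n = (-1, 3, -1, 0) → π⊥ ≈ (-3.12132, +3.12132); max(|x|,|y|,|x±y|/√2) = 4.41421 > 0.8 ⇒ ∉ W
candidate 8: n = (0, -1, 1, 0) → π⊥ ≈ (+0.70711, -1.70711); max(|x|,|y|,|x±y|/√2) = 1.70711 > 0.8 ⇒ ∉ W
candidate 9: n = (0, 1, 0, 0) → π⊥ ≈ (-0.70711, +0.70711); max(|x|,|y|,|x±y|/√2) = 1.00000 > 0.8 ⇒ ∉ W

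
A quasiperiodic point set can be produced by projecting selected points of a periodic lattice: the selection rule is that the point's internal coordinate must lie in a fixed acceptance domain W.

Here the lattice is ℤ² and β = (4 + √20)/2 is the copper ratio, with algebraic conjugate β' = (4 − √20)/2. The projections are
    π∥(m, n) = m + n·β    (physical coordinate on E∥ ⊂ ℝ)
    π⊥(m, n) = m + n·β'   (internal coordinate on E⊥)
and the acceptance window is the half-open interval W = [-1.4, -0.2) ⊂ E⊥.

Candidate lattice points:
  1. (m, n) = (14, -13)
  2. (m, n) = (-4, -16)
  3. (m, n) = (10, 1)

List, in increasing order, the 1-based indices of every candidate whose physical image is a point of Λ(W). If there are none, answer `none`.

2

β' = (4−√20)/2 ≈ -0.23607.
[1] lift (14,-13): star map gives 17.06888; window check -1.4 ≤ 17.06888 < -0.2 is false → out
[2] lift (-4,-16): star map gives -0.22291; window check -1.4 ≤ -0.22291 < -0.2 is true → IN Λ
[3] lift (10,1): star map gives 9.76393; window check -1.4 ≤ 9.76393 < -0.2 is false → out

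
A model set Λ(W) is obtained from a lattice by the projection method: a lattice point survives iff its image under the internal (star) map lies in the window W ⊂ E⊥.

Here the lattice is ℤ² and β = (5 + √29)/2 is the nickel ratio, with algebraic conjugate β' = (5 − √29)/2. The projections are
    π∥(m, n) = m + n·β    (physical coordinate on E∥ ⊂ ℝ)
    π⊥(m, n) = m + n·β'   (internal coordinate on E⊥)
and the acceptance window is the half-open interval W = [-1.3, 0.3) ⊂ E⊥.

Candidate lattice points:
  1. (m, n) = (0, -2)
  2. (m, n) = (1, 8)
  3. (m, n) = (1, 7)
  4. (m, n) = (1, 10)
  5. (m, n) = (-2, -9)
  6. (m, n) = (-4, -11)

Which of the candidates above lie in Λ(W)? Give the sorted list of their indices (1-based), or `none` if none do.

β' = (5−√29)/2 ≈ -0.1926.
[1] lift (0,-2): star map gives 0.3852; window check -1.3 ≤ 0.3852 < 0.3 is false → out
[2] lift (1,8): star map gives -0.5407; window check -1.3 ≤ -0.5407 < 0.3 is true → IN Λ
[3] lift (1,7): star map gives -0.3481; window check -1.3 ≤ -0.3481 < 0.3 is true → IN Λ
[4] lift (1,10): star map gives -0.9258; window check -1.3 ≤ -0.9258 < 0.3 is true → IN Λ
[5] lift (-2,-9): star map gives -0.2668; window check -1.3 ≤ -0.2668 < 0.3 is true → IN Λ
[6] lift (-4,-11): star map gives -1.8816; window check -1.3 ≤ -1.8816 < 0.3 is false → out

2, 3, 4, 5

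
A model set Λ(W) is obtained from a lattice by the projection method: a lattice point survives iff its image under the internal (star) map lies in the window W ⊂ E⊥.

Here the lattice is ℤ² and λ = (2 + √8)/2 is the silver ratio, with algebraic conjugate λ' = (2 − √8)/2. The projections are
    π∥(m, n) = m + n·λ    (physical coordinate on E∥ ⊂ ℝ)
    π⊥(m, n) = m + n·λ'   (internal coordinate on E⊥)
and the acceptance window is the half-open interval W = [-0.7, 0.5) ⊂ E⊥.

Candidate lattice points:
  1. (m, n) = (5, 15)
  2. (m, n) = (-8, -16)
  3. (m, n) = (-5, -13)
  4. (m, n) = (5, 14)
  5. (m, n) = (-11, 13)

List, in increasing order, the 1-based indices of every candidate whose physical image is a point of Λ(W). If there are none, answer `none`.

3

λ' = (2−√8)/2 ≈ -0.4142.
[1] lift (5,15): star map gives -1.2132; window check -0.7 ≤ -1.2132 < 0.5 is false → out
[2] lift (-8,-16): star map gives -1.3726; window check -0.7 ≤ -1.3726 < 0.5 is false → out
[3] lift (-5,-13): star map gives 0.3848; window check -0.7 ≤ 0.3848 < 0.5 is true → IN Λ
[4] lift (5,14): star map gives -0.7990; window check -0.7 ≤ -0.7990 < 0.5 is false → out
[5] lift (-11,13): star map gives -16.3848; window check -0.7 ≤ -16.3848 < 0.5 is false → out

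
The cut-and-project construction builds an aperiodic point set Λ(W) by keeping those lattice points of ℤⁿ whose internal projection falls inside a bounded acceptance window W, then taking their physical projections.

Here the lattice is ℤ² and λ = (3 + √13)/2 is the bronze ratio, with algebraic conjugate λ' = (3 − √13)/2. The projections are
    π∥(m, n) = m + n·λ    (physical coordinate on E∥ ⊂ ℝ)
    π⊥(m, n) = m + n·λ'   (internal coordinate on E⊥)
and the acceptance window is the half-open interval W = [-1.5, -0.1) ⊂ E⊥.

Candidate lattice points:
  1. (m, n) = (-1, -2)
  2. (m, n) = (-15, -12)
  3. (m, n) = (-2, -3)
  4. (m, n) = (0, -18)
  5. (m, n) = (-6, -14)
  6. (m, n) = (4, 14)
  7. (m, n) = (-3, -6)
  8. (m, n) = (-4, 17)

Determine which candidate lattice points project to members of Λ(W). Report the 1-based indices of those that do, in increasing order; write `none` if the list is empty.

1, 3, 6, 7

Numerically λ ≈ 3.3028 and λ' = −1/λ ≈ -0.3028.
[1] lift (-1,-2): star map gives -0.3944; window check -1.5 ≤ -0.3944 < -0.1 is true → IN Λ
[2] lift (-15,-12): star map gives -11.3667; window check -1.5 ≤ -11.3667 < -0.1 is false → out
[3] lift (-2,-3): star map gives -1.0917; window check -1.5 ≤ -1.0917 < -0.1 is true → IN Λ
[4] lift (0,-18): star map gives 5.4500; window check -1.5 ≤ 5.4500 < -0.1 is false → out
[5] lift (-6,-14): star map gives -1.7611; window check -1.5 ≤ -1.7611 < -0.1 is false → out
[6] lift (4,14): star map gives -0.2389; window check -1.5 ≤ -0.2389 < -0.1 is true → IN Λ
[7] lift (-3,-6): star map gives -1.1833; window check -1.5 ≤ -1.1833 < -0.1 is true → IN Λ
[8] lift (-4,17): star map gives -9.1472; window check -1.5 ≤ -9.1472 < -0.1 is false → out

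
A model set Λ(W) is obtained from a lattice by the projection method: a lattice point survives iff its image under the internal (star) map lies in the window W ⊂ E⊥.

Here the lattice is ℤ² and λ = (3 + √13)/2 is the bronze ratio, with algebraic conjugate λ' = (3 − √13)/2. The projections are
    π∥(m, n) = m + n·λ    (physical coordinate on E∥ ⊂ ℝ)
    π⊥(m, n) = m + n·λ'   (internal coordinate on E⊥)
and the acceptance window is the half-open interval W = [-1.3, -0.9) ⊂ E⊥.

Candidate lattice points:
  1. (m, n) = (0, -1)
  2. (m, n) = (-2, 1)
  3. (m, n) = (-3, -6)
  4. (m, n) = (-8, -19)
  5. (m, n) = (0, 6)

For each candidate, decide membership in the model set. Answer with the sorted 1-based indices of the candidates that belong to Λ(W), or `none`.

Numerically λ ≈ 3.3028 and λ' = −1/λ ≈ -0.3028.
[1] lift (0,-1): star map gives 0.3028; window check -1.3 ≤ 0.3028 < -0.9 is false → out
[2] lift (-2,1): star map gives -2.3028; window check -1.3 ≤ -2.3028 < -0.9 is false → out
[3] lift (-3,-6): star map gives -1.1833; window check -1.3 ≤ -1.1833 < -0.9 is true → IN Λ
[4] lift (-8,-19): star map gives -2.2473; window check -1.3 ≤ -2.2473 < -0.9 is false → out
[5] lift (0,6): star map gives -1.8167; window check -1.3 ≤ -1.8167 < -0.9 is false → out

3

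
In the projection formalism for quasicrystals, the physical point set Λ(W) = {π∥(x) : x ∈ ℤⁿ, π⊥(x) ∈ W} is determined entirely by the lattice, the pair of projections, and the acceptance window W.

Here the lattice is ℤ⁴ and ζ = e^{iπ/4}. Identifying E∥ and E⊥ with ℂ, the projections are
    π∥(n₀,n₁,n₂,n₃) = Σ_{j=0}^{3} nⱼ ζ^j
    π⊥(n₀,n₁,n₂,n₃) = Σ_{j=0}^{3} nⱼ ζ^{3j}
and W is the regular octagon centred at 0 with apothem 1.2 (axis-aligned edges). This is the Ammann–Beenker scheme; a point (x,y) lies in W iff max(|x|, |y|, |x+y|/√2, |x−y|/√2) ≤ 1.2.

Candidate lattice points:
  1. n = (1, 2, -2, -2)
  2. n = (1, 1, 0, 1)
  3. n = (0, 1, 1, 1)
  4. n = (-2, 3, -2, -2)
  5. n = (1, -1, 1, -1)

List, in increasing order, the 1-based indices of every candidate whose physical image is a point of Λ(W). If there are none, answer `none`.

Internal map: ζ^{3j} for j=0..3 gives (1,0), (−√2/2,√2/2), (0,−1), (√2/2,√2/2).
#1 (1, 2, -2, -2): internal (-1.82843, 2.00000); octagon support 2.70711 vs apothem 1.2 → ∉ W
#2 (1, 1, 0, 1): internal (1.00000, 1.41421); octagon support 1.70711 vs apothem 1.2 → ∉ W
#3 (0, 1, 1, 1): internal (0.00000, 0.41421); octagon support 0.41421 vs apothem 1.2 → ∈ W
#4 (-2, 3, -2, -2): internal (-5.53553, 2.70711); octagon support 5.82843 vs apothem 1.2 → ∉ W
#5 (1, -1, 1, -1): internal (1.00000, -2.41421); octagon support 2.41421 vs apothem 1.2 → ∉ W

3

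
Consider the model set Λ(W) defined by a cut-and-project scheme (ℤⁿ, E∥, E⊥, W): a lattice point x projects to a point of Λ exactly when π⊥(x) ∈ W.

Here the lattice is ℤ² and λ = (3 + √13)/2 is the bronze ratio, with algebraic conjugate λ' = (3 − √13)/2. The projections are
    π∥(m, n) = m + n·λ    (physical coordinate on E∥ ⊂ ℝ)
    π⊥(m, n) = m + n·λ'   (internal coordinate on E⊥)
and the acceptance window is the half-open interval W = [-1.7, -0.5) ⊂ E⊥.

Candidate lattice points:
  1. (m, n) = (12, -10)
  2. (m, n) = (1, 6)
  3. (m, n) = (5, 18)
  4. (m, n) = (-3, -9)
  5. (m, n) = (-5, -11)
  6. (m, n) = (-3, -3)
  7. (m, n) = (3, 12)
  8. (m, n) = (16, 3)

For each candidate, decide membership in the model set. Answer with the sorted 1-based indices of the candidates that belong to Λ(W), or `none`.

2, 5, 7

Compute λ' = (3−√13)/2 = -0.302776, so π⊥(m,n) = m -0.302776·n.
[1] lift (12,-10): star map gives 15.027756; window check -1.7 ≤ 15.027756 < -0.5 is false → out
[2] lift (1,6): star map gives -0.816654; window check -1.7 ≤ -0.816654 < -0.5 is true → IN Λ
[3] lift (5,18): star map gives -0.449961; window check -1.7 ≤ -0.449961 < -0.5 is false → out
[4] lift (-3,-9): star map gives -0.275019; window check -1.7 ≤ -0.275019 < -0.5 is false → out
[5] lift (-5,-11): star map gives -1.669468; window check -1.7 ≤ -1.669468 < -0.5 is true → IN Λ
[6] lift (-3,-3): star map gives -2.091673; window check -1.7 ≤ -2.091673 < -0.5 is false → out
[7] lift (3,12): star map gives -0.633308; window check -1.7 ≤ -0.633308 < -0.5 is true → IN Λ
[8] lift (16,3): star map gives 15.091673; window check -1.7 ≤ 15.091673 < -0.5 is false → out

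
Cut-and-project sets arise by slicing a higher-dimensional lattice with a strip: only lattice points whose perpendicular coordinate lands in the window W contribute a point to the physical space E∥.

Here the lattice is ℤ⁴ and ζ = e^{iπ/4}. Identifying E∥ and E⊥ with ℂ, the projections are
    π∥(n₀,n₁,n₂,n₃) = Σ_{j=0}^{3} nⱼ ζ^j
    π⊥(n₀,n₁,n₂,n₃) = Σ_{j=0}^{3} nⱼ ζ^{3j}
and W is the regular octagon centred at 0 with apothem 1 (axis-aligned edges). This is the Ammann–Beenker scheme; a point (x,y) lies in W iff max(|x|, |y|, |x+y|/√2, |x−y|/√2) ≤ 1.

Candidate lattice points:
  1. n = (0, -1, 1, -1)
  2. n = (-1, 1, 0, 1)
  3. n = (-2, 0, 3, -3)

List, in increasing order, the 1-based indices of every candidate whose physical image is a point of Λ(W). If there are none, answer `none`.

π⊥(n) = n₀ + n₁ζ³ + n₂ζ⁶ + n₃ζ⁹ where ζ = e^{iπ/4}.
#1 (0, -1, 1, -1): internal (0.0000, -2.4142); octagon support 2.4142 vs apothem 1 → ∉ W
#2 (-1, 1, 0, 1): internal (-1.0000, 1.4142); octagon support 1.7071 vs apothem 1 → ∉ W
#3 (-2, 0, 3, -3): internal (-4.1213, -5.1213); octagon support 6.5355 vs apothem 1 → ∉ W

none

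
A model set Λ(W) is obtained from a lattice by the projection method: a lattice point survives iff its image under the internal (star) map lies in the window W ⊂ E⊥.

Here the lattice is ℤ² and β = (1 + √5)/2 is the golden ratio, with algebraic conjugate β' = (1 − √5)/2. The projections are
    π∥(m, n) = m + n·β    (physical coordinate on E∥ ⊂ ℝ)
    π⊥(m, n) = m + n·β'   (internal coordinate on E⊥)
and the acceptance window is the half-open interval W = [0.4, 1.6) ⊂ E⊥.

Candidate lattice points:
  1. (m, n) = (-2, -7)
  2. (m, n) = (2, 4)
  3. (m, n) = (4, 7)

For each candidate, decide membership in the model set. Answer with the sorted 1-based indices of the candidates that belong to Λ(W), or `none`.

none

Numerically β ≈ 1.6180 and β' = −1/β ≈ -0.6180.
candidate 1: (m,n)=(-2,-7) → π∥ = -2-7·β ≈ -13.3262, π⊥ = -2-7·β' ≈ 2.3262 ∉ [0.4, 1.6) ⇒ out
candidate 2: (m,n)=(2,4) → π∥ = 2+4·β ≈ 8.4721, π⊥ = 2+4·β' ≈ -0.4721 ∉ [0.4, 1.6) ⇒ out
candidate 3: (m,n)=(4,7) → π∥ = 4+7·β ≈ 15.3262, π⊥ = 4+7·β' ≈ -0.3262 ∉ [0.4, 1.6) ⇒ out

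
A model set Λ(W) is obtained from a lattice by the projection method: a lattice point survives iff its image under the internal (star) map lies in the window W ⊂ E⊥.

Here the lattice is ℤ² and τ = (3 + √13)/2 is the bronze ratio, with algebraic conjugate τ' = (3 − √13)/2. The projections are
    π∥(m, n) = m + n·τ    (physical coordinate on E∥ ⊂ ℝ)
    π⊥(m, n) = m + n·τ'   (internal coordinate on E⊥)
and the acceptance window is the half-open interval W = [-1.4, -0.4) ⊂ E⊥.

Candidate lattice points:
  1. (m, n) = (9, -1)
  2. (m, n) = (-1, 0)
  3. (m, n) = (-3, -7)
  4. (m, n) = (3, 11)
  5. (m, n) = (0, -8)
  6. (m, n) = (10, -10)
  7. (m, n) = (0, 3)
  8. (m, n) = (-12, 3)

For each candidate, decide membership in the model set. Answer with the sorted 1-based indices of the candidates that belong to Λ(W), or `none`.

2, 3, 7

τ' = (3−√13)/2 ≈ -0.3028.
candidate 1: (m,n)=(9,-1) → π∥ = 9-1·τ ≈ 5.6972, π⊥ = 9-1·τ' ≈ 9.3028 ∉ [-1.4, -0.4) ⇒ out
candidate 2: (m,n)=(-1,0) → π∥ = -1+0·τ ≈ -1.0000, π⊥ = -1+0·τ' ≈ -1.0000 ∈ [-1.4, -0.4) ⇒ IN Λ
candidate 3: (m,n)=(-3,-7) → π∥ = -3-7·τ ≈ -26.1194, π⊥ = -3-7·τ' ≈ -0.8806 ∈ [-1.4, -0.4) ⇒ IN Λ
candidate 4: (m,n)=(3,11) → π∥ = 3+11·τ ≈ 39.3305, π⊥ = 3+11·τ' ≈ -0.3305 ∉ [-1.4, -0.4) ⇒ out
candidate 5: (m,n)=(0,-8) → π∥ = 0-8·τ ≈ -26.4222, π⊥ = 0-8·τ' ≈ 2.4222 ∉ [-1.4, -0.4) ⇒ out
candidate 6: (m,n)=(10,-10) → π∥ = 10-10·τ ≈ -23.0278, π⊥ = 10-10·τ' ≈ 13.0278 ∉ [-1.4, -0.4) ⇒ out
candidate 7: (m,n)=(0,3) → π∥ = 0+3·τ ≈ 9.9083, π⊥ = 0+3·τ' ≈ -0.9083 ∈ [-1.4, -0.4) ⇒ IN Λ
candidate 8: (m,n)=(-12,3) → π∥ = -12+3·τ ≈ -2.0917, π⊥ = -12+3·τ' ≈ -12.9083 ∉ [-1.4, -0.4) ⇒ out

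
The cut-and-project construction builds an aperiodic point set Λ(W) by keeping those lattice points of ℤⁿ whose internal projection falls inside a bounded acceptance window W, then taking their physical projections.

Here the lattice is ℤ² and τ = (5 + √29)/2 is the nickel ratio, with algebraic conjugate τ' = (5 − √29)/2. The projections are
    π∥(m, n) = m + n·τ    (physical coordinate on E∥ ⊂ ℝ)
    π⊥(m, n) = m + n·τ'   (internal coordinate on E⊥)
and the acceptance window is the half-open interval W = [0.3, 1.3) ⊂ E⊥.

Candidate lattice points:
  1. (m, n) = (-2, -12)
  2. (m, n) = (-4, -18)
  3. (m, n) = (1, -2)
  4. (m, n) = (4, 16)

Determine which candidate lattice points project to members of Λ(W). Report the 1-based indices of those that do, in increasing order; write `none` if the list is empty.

τ' = (5−√29)/2 ≈ -0.1926.
[1] lift (-2,-12): star map gives 0.3110; window check 0.3 ≤ 0.3110 < 1.3 is true → IN Λ
[2] lift (-4,-18): star map gives -0.5335; window check 0.3 ≤ -0.5335 < 1.3 is false → out
[3] lift (1,-2): star map gives 1.3852; window check 0.3 ≤ 1.3852 < 1.3 is false → out
[4] lift (4,16): star map gives 0.9187; window check 0.3 ≤ 0.9187 < 1.3 is true → IN Λ

1, 4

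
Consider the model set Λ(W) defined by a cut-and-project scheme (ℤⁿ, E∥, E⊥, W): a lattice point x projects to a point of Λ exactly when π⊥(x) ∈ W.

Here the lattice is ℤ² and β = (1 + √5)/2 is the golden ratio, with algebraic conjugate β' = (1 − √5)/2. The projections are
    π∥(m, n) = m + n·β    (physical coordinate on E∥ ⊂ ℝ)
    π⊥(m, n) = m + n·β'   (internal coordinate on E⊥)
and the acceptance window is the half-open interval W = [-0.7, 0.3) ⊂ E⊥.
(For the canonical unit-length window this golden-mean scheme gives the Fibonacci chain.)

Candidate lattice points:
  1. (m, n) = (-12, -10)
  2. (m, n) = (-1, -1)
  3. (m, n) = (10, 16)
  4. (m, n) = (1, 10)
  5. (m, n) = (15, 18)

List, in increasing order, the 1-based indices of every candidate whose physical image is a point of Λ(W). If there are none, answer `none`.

Compute β' = (1−√5)/2 = -0.61803, so π⊥(m,n) = m -0.61803·n.
#1 (-12,-10): internal coord -12 + (-10)·β' = -5.81966; -5.81966 ∉ [-0.7, 0.3) → out
#2 (-1,-1): internal coord -1 + (-1)·β' = -0.38197; -0.38197 ∈ [-0.7, 0.3) → IN Λ
#3 (10,16): internal coord 10 + (16)·β' = +0.11146; +0.11146 ∈ [-0.7, 0.3) → IN Λ
#4 (1,10): internal coord 1 + (10)·β' = -5.18034; -5.18034 ∉ [-0.7, 0.3) → out
#5 (15,18): internal coord 15 + (18)·β' = +3.87539; +3.87539 ∉ [-0.7, 0.3) → out

2, 3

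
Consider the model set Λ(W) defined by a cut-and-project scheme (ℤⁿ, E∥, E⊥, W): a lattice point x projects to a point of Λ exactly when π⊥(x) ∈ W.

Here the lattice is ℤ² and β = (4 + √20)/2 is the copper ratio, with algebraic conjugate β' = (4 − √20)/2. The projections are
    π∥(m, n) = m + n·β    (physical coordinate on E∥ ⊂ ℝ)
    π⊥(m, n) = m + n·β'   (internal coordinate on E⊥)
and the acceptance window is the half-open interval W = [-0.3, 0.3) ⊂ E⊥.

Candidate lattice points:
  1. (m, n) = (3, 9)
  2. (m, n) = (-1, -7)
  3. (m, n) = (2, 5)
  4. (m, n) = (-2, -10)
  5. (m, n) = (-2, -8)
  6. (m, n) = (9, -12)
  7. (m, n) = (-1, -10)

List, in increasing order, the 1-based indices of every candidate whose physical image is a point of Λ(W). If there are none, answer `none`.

Compute β' = (4−√20)/2 = -0.2361, so π⊥(m,n) = m -0.2361·n.
#1 (3,9): internal coord 3 + (9)·β' = +0.8754; +0.8754 ∉ [-0.3, 0.3) → out
#2 (-1,-7): internal coord -1 + (-7)·β' = +0.6525; +0.6525 ∉ [-0.3, 0.3) → out
#3 (2,5): internal coord 2 + (5)·β' = +0.8197; +0.8197 ∉ [-0.3, 0.3) → out
#4 (-2,-10): internal coord -2 + (-10)·β' = +0.3607; +0.3607 ∉ [-0.3, 0.3) → out
#5 (-2,-8): internal coord -2 + (-8)·β' = -0.1115; -0.1115 ∈ [-0.3, 0.3) → IN Λ
#6 (9,-12): internal coord 9 + (-12)·β' = +11.8328; +11.8328 ∉ [-0.3, 0.3) → out
#7 (-1,-10): internal coord -1 + (-10)·β' = +1.3607; +1.3607 ∉ [-0.3, 0.3) → out

5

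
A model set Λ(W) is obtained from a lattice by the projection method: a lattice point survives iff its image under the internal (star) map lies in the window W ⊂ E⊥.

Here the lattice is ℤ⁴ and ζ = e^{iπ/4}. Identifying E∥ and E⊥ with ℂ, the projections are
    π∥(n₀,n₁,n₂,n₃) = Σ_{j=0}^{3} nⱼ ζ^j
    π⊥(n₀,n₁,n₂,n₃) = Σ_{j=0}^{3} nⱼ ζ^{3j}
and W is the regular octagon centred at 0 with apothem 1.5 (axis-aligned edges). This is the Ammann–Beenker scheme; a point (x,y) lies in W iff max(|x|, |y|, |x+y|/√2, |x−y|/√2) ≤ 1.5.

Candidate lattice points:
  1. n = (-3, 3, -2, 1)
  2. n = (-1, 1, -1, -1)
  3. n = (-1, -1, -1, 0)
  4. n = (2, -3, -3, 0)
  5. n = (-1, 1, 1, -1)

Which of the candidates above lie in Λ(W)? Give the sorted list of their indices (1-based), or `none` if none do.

π⊥(n) = n₀ + n₁ζ³ + n₂ζ⁶ + n₃ζ⁹ where ζ = e^{iπ/4}.
#1 (-3, 3, -2, 1): internal (-4.414214, 4.828427); octagon support 6.535534 vs apothem 1.5 → ∉ W
#2 (-1, 1, -1, -1): internal (-2.414214, 1.000000); octagon support 2.414214 vs apothem 1.5 → ∉ W
#3 (-1, -1, -1, 0): internal (-0.292893, 0.292893); octagon support 0.414214 vs apothem 1.5 → ∈ W
#4 (2, -3, -3, 0): internal (4.121320, 0.878680); octagon support 4.121320 vs apothem 1.5 → ∉ W
#5 (-1, 1, 1, -1): internal (-2.414214, -1.000000); octagon support 2.414214 vs apothem 1.5 → ∉ W

3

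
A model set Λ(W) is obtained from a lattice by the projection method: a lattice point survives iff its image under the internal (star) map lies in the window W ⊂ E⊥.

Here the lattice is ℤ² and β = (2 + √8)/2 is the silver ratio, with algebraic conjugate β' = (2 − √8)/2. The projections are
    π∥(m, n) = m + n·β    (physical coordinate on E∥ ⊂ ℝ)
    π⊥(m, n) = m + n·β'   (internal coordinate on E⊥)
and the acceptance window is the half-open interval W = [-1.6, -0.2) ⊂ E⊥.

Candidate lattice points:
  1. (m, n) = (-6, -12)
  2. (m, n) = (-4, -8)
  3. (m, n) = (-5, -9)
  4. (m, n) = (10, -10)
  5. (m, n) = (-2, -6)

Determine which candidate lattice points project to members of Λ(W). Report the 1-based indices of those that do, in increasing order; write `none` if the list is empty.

1, 2, 3

Compute β' = (2−√8)/2 = -0.414214, so π⊥(m,n) = m -0.414214·n.
#1 (-6,-12): internal coord -6 + (-12)·β' = -1.029437; -1.029437 ∈ [-1.6, -0.2) → IN Λ
#2 (-4,-8): internal coord -4 + (-8)·β' = -0.686292; -0.686292 ∈ [-1.6, -0.2) → IN Λ
#3 (-5,-9): internal coord -5 + (-9)·β' = -1.272078; -1.272078 ∈ [-1.6, -0.2) → IN Λ
#4 (10,-10): internal coord 10 + (-10)·β' = +14.142136; +14.142136 ∉ [-1.6, -0.2) → out
#5 (-2,-6): internal coord -2 + (-6)·β' = +0.485281; +0.485281 ∉ [-1.6, -0.2) → out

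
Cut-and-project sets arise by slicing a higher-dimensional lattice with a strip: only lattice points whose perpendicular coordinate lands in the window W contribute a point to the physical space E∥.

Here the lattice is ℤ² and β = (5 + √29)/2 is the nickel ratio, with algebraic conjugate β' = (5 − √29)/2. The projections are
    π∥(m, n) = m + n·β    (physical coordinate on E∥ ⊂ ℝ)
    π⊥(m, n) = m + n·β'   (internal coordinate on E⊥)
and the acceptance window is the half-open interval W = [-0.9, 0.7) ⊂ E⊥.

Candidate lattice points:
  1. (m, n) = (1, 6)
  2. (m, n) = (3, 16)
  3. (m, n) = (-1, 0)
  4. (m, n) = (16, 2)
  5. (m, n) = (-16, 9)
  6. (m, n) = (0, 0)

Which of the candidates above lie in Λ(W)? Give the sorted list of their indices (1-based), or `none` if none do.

Compute β' = (5−√29)/2 = -0.192582, so π⊥(m,n) = m -0.192582·n.
#1 (1,6): internal coord 1 + (6)·β' = -0.155494; -0.155494 ∈ [-0.9, 0.7) → IN Λ
#2 (3,16): internal coord 3 + (16)·β' = -0.081318; -0.081318 ∈ [-0.9, 0.7) → IN Λ
#3 (-1,0): internal coord -1 + (0)·β' = -1.000000; -1.000000 ∉ [-0.9, 0.7) → out
#4 (16,2): internal coord 16 + (2)·β' = +15.614835; +15.614835 ∉ [-0.9, 0.7) → out
#5 (-16,9): internal coord -16 + (9)·β' = -17.733242; -17.733242 ∉ [-0.9, 0.7) → out
#6 (0,0): internal coord 0 + (0)·β' = +0.000000; +0.000000 ∈ [-0.9, 0.7) → IN Λ

1, 2, 6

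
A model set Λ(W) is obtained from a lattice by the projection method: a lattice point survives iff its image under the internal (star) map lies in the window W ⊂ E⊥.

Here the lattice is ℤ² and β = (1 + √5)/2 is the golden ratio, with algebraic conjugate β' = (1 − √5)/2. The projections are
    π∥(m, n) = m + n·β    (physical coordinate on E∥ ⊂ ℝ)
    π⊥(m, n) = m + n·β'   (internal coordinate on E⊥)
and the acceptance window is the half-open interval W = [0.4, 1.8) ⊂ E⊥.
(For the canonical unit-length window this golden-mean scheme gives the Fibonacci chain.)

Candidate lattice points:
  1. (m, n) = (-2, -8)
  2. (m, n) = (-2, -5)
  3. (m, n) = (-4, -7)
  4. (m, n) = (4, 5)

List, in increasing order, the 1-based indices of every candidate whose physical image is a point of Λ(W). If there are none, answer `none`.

Numerically β ≈ 1.618034 and β' = −1/β ≈ -0.618034.
[1] lift (-2,-8): star map gives 2.944272; window check 0.4 ≤ 2.944272 < 1.8 is false → out
[2] lift (-2,-5): star map gives 1.090170; window check 0.4 ≤ 1.090170 < 1.8 is true → IN Λ
[3] lift (-4,-7): star map gives 0.326238; window check 0.4 ≤ 0.326238 < 1.8 is false → out
[4] lift (4,5): star map gives 0.909830; window check 0.4 ≤ 0.909830 < 1.8 is true → IN Λ

2, 4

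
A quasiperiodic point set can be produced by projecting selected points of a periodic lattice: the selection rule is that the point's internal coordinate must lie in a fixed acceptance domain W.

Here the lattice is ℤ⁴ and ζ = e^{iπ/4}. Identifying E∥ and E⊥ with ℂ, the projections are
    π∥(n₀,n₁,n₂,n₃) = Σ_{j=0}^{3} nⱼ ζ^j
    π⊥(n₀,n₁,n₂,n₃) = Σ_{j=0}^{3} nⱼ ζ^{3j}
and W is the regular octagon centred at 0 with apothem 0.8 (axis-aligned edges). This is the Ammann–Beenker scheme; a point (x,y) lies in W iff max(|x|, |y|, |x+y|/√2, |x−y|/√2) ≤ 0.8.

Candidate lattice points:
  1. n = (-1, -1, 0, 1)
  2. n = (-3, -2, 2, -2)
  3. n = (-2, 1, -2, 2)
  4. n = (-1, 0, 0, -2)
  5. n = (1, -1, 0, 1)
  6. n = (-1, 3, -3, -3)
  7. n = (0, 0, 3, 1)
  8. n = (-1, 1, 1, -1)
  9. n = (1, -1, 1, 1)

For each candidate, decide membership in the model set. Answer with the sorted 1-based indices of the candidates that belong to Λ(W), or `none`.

Internal map: ζ^{3j} for j=0..3 gives (1,0), (−√2/2,√2/2), (0,−1), (√2/2,√2/2).
#1 (-1, -1, 0, 1): internal (0.4142, 0.0000); octagon support 0.4142 vs apothem 0.8 → ∈ W
#2 (-3, -2, 2, -2): internal (-3.0000, -4.8284); octagon support 5.5355 vs apothem 0.8 → ∉ W
#3 (-2, 1, -2, 2): internal (-1.2929, 4.1213); octagon support 4.1213 vs apothem 0.8 → ∉ W
#4 (-1, 0, 0, -2): internal (-2.4142, -1.4142); octagon support 2.7071 vs apothem 0.8 → ∉ W
#5 (1, -1, 0, 1): internal (2.4142, 0.0000); octagon support 2.4142 vs apothem 0.8 → ∉ W
#6 (-1, 3, -3, -3): internal (-5.2426, 3.0000); octagon support 5.8284 vs apothem 0.8 → ∉ W
#7 (0, 0, 3, 1): internal (0.7071, -2.2929); octagon support 2.2929 vs apothem 0.8 → ∉ W
#8 (-1, 1, 1, -1): internal (-2.4142, -1.0000); octagon support 2.4142 vs apothem 0.8 → ∉ W
#9 (1, -1, 1, 1): internal (2.4142, -1.0000); octagon support 2.4142 vs apothem 0.8 → ∉ W

1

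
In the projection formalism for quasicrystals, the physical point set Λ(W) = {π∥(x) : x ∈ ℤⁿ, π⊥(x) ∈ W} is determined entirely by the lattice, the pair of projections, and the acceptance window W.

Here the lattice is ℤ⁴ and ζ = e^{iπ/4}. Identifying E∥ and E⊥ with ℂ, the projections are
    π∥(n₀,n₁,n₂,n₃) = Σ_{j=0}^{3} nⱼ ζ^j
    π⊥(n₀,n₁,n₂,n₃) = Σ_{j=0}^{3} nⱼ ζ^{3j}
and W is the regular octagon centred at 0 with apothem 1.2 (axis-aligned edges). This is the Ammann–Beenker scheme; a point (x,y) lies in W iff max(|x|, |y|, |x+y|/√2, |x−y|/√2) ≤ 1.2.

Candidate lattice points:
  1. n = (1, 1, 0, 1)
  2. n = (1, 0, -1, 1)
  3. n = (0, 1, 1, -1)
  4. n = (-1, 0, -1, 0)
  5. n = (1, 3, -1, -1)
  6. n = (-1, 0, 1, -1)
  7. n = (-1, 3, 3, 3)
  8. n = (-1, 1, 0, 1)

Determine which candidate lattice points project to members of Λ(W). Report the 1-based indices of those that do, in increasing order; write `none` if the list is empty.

none

π⊥(n) = n₀ + n₁ζ³ + n₂ζ⁶ + n₃ζ⁹ where ζ = e^{iπ/4}.
#1 (1, 1, 0, 1): internal (1.000000, 1.414214); octagon support 1.707107 vs apothem 1.2 → ∉ W
#2 (1, 0, -1, 1): internal (1.707107, 1.707107); octagon support 2.414214 vs apothem 1.2 → ∉ W
#3 (0, 1, 1, -1): internal (-1.414214, -1.000000); octagon support 1.707107 vs apothem 1.2 → ∉ W
#4 (-1, 0, -1, 0): internal (-1.000000, 1.000000); octagon support 1.414214 vs apothem 1.2 → ∉ W
#5 (1, 3, -1, -1): internal (-1.828427, 2.414214); octagon support 3.000000 vs apothem 1.2 → ∉ W
#6 (-1, 0, 1, -1): internal (-1.707107, -1.707107); octagon support 2.414214 vs apothem 1.2 → ∉ W
#7 (-1, 3, 3, 3): internal (-1.000000, 1.242641); octagon support 1.585786 vs apothem 1.2 → ∉ W
#8 (-1, 1, 0, 1): internal (-1.000000, 1.414214); octagon support 1.707107 vs apothem 1.2 → ∉ W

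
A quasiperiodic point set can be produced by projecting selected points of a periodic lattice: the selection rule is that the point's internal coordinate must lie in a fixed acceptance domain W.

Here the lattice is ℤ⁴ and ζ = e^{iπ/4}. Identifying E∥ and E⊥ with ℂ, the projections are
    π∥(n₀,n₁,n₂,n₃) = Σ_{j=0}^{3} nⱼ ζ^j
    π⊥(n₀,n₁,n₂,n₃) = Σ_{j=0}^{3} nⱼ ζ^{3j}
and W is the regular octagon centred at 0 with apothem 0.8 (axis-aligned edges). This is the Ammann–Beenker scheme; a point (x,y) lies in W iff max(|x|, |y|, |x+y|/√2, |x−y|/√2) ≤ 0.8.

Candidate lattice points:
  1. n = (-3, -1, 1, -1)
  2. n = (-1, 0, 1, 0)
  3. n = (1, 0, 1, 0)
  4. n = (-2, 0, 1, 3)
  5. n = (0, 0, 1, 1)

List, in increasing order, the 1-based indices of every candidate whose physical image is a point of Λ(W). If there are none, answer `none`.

5

With ζ = e^{iπ/4} the internal vectors are ζ^0,ζ^3,ζ^6,ζ^9.
candidate 1: n = (-3, -1, 1, -1) → π⊥ ≈ (-3.00000, -2.41421); max(|x|,|y|,|x±y|/√2) = 3.82843 > 0.8 ⇒ ∉ W
candidate 2: n = (-1, 0, 1, 0) → π⊥ ≈ (-1.00000, -1.00000); max(|x|,|y|,|x±y|/√2) = 1.41421 > 0.8 ⇒ ∉ W
candidate 3: n = (1, 0, 1, 0) → π⊥ ≈ (+1.00000, -1.00000); max(|x|,|y|,|x±y|/√2) = 1.41421 > 0.8 ⇒ ∉ W
candidate 4: n = (-2, 0, 1, 3) → π⊥ ≈ (+0.12132, +1.12132); max(|x|,|y|,|x±y|/√2) = 1.12132 > 0.8 ⇒ ∉ W
candidate 5: n = (0, 0, 1, 1) → π⊥ ≈ (+0.70711, -0.29289); max(|x|,|y|,|x±y|/√2) = 0.70711 ≤ 0.8 ⇒ ∈ W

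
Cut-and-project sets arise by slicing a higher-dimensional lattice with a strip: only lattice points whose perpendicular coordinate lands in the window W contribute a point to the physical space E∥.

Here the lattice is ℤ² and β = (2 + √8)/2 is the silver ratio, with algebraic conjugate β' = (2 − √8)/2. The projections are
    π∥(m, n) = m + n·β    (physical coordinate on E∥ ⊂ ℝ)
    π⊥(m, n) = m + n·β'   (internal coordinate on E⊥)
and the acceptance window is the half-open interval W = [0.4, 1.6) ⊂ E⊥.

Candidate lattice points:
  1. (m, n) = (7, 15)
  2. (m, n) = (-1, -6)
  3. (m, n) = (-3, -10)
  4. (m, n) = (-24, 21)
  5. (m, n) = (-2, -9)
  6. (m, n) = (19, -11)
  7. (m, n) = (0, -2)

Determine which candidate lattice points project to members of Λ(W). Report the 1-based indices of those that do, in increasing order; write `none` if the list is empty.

Compute β' = (2−√8)/2 = -0.4142, so π⊥(m,n) = m -0.4142·n.
#1 (7,15): internal coord 7 + (15)·β' = +0.7868; +0.7868 ∈ [0.4, 1.6) → IN Λ
#2 (-1,-6): internal coord -1 + (-6)·β' = +1.4853; +1.4853 ∈ [0.4, 1.6) → IN Λ
#3 (-3,-10): internal coord -3 + (-10)·β' = +1.1421; +1.1421 ∈ [0.4, 1.6) → IN Λ
#4 (-24,21): internal coord -24 + (21)·β' = -32.6985; -32.6985 ∉ [0.4, 1.6) → out
#5 (-2,-9): internal coord -2 + (-9)·β' = +1.7279; +1.7279 ∉ [0.4, 1.6) → out
#6 (19,-11): internal coord 19 + (-11)·β' = +23.5563; +23.5563 ∉ [0.4, 1.6) → out
#7 (0,-2): internal coord 0 + (-2)·β' = +0.8284; +0.8284 ∈ [0.4, 1.6) → IN Λ

1, 2, 3, 7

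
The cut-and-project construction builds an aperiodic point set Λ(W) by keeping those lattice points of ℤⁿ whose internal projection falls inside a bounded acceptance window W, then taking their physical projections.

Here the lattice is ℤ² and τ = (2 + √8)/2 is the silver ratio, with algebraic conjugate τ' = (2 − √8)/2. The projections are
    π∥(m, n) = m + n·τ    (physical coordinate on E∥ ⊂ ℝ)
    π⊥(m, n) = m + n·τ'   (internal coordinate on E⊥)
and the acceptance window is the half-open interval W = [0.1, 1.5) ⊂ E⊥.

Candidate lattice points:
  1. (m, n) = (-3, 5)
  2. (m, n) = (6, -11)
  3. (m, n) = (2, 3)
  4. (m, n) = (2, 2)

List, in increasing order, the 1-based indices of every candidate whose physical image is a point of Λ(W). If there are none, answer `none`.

3, 4

τ' = (2−√8)/2 ≈ -0.41421.
[1] lift (-3,5): star map gives -5.07107; window check 0.1 ≤ -5.07107 < 1.5 is false → out
[2] lift (6,-11): star map gives 10.55635; window check 0.1 ≤ 10.55635 < 1.5 is false → out
[3] lift (2,3): star map gives 0.75736; window check 0.1 ≤ 0.75736 < 1.5 is true → IN Λ
[4] lift (2,2): star map gives 1.17157; window check 0.1 ≤ 1.17157 < 1.5 is true → IN Λ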